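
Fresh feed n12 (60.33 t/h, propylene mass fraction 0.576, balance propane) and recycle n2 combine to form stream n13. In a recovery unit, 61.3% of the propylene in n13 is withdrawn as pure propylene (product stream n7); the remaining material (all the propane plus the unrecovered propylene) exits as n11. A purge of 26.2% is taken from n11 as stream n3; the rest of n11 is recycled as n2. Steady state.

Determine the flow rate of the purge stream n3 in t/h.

propane enters only via n12 and leaves only via the purge: 60.33×0.424 = 0.262×(propane in n11), and the recovery unit passes all propane, so propane in n13 = propane in n11 = 97.633 t/h.
propylene in n13: m_A = 60.33×0.576 + (1−0.262)·(1−0.613)·m_A, so m_A = 34.75/0.7144 = 48.643 t/h.
n11 = (1−0.613)×48.643 + 97.633 = 116.46 t/h.
Purge n3 = 0.262×116.46 = 30.512 t/h.

30.51 t/h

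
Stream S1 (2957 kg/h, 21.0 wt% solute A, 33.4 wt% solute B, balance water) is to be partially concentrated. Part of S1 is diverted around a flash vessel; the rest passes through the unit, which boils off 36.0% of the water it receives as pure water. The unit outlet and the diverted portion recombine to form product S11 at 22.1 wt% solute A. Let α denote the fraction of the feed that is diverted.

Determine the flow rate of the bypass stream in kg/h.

All 2957×0.210 = 620.97 kg/h of solute A reaches S11, so S11 = 620.97/0.221 = 2809.8 kg/h and vapour = 147.18 kg/h.
The evaporator receives (1−α)·2957 of feed at 0.456 water and removes 0.360 of that water:
0.360×0.456×(1−α)×2957 = 147.18
(1−α) = 147.18/485.42 = 0.3032;  α = 0.6968.
Bypass flow = 0.6968×2957 = 2060.4 kg/h.

2060 kg/h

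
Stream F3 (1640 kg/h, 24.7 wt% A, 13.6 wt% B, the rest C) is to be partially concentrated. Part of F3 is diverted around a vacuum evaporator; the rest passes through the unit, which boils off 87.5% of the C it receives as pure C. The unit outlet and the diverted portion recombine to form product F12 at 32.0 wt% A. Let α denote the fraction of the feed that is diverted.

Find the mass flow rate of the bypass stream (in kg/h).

All 1640×0.247 = 405.08 kg/h of A reaches F12, so F12 = 405.08/0.320 = 1265.9 kg/h and vapour = 374.12 kg/h.
The evaporator receives (1−α)·1640 of feed at 0.617 C and removes 0.875 of that C:
0.875×0.617×(1−α)×1640 = 374.12
(1−α) = 374.12/885.39 = 0.4226;  α = 0.5774.
Bypass flow = 0.5774×1640 = 947.02 kg/h.

947 kg/h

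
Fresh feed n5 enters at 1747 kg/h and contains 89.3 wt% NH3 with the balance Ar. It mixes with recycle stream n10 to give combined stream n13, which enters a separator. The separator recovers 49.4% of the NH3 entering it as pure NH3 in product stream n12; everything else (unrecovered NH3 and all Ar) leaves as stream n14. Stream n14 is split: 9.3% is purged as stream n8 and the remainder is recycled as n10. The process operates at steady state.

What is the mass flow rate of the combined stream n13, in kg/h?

Ar enters only via n5 and leaves only via the purge: 1747×0.107 = 0.093×(Ar in n14), and the separator passes all Ar, so Ar in n13 = Ar in n14 = 2010 kg/h.
NH3 in n13: m_A = 1747×0.893 + (1−0.093)·(1−0.494)·m_A, so m_A = 1560.1/0.5411 = 2883.4 kg/h.
n13 = 2883.4 + 2010 = 4893.4 kg/h.

4893 kg/h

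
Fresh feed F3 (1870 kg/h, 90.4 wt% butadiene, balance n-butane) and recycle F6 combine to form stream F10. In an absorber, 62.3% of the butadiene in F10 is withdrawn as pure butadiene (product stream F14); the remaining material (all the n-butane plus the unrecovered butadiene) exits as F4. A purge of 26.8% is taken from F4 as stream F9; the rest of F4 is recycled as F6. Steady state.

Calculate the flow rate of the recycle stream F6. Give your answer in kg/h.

1135 kg/h

n-butane enters only via F3 and leaves only via the purge: 1870×0.096 = 0.268×(n-butane in F4), and the absorber passes all n-butane, so n-butane in F10 = n-butane in F4 = 669.85 kg/h.
butadiene in F10: m_A = 1870×0.904 + (1−0.268)·(1−0.623)·m_A, so m_A = 1690.5/0.7240 = 2334.8 kg/h.
F4 = (1−0.623)×2334.8 + 669.85 = 1550.1 kg/h.
Recycle F6 = (1−0.268)×1550.1 = 1134.7 kg/h.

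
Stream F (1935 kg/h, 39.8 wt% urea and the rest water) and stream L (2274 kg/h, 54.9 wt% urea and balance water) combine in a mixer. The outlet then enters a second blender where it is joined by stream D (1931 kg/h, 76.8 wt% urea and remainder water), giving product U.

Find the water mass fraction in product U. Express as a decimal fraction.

0.4297

Overall, product flow = 6140 kg/h.
water in = 1935×0.602 + 2274×0.451 + 1931×0.232 = 2638.4 kg/h.
water fraction in U = 0.4297.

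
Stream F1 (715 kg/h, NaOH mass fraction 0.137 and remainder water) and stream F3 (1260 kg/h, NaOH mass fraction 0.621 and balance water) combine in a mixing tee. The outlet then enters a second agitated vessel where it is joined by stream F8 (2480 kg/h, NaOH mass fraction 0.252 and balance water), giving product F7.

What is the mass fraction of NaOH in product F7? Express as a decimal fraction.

Overall, product flow = 4455 kg/h.
NaOH in = 715×0.137 + 1260×0.621 + 2480×0.252 = 1505.4 kg/h.
NaOH fraction in F7 = 0.338.

0.338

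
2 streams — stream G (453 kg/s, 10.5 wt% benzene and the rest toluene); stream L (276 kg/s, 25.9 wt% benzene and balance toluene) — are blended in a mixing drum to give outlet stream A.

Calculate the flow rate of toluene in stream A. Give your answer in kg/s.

toluene out = toluene in = 453×0.895 + 276×0.741 = 609.95 kg/s.

610 kg/s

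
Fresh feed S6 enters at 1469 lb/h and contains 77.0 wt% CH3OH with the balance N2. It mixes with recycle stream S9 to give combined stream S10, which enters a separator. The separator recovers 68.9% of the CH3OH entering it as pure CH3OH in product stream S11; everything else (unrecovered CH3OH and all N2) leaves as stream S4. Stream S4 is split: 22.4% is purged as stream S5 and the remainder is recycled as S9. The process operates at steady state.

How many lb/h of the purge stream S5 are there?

N2 enters only via S6 and leaves only via the purge: 1469×0.230 = 0.224×(N2 in S4), and the separator passes all N2, so N2 in S10 = N2 in S4 = 1508.3 lb/h.
CH3OH in S10: m_A = 1469×0.770 + (1−0.224)·(1−0.689)·m_A, so m_A = 1131.1/0.7587 = 1490.9 lb/h.
S4 = (1−0.689)×1490.9 + 1508.3 = 1972 lb/h.
Purge S5 = 0.224×1972 = 441.74 lb/h.

441.7 lb/h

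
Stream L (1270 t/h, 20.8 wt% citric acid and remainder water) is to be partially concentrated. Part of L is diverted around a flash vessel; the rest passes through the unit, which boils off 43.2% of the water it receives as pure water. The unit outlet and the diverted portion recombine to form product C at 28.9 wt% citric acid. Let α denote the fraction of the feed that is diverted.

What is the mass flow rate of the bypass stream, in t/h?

229.6 t/h

All 1270×0.208 = 264.16 t/h of citric acid reaches C, so C = 264.16/0.289 = 914.05 t/h and vapour = 355.95 t/h.
The evaporator receives (1−α)·1270 of feed at 0.792 water and removes 0.432 of that water:
0.432×0.792×(1−α)×1270 = 355.95
(1−α) = 355.95/434.52 = 0.8192;  α = 0.1808.
Bypass flow = 0.1808×1270 = 229.64 t/h.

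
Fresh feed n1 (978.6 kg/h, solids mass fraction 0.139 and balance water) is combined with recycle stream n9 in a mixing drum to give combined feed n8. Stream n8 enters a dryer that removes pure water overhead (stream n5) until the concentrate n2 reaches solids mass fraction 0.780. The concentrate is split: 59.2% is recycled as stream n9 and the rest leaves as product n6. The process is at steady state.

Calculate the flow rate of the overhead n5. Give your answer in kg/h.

804.2 kg/h

Overall solids balance (none leaves overhead): solids in fresh feed = solids in product, i.e. 978.6×0.139 = (1−0.592)·n2·0.780.
n2 = 136.03/(0.780×0.408) = 427.43 kg/h.
Recycle n9 = 0.592×427.43 = 253.04 kg/h.
Combined feed n8 = 978.6 + 253.04 = 1231.6 kg/h.
Overhead n5 = n8 − n2 = 1231.6 − 427.43 = 804.21 kg/h.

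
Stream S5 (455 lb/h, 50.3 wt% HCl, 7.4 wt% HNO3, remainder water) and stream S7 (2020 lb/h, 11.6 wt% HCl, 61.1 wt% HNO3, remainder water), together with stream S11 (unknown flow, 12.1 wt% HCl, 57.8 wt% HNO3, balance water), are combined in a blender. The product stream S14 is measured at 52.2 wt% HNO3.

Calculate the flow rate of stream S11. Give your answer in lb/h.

Let S11 be the unknown flow. Total out = 2475 + S11.
HNO3 balance: 1267.9 + 0.578·S11 = 0.522·(2475 + S11)
(0.578 − 0.522)·S11 = 0.522×2475 − 1267.9 = 24.06
S11 = 24.06 / 0.056 = 429.64 lb/h

429.6 lb/h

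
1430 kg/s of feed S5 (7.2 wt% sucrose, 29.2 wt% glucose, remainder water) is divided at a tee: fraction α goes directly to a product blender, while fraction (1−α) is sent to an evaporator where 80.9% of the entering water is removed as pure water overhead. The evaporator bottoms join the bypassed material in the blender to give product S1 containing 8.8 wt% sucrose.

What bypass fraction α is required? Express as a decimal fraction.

All 1430×0.072 = 102.96 kg/s of sucrose reaches S1, so S1 = 102.96/0.088 = 1170 kg/s and vapour = 260 kg/s.
The evaporator receives (1−α)·1430 of feed at 0.636 water and removes 0.809 of that water:
0.809×0.636×(1−α)×1430 = 260
(1−α) = 260/735.77 = 0.3534;  α = 0.6466.

0.647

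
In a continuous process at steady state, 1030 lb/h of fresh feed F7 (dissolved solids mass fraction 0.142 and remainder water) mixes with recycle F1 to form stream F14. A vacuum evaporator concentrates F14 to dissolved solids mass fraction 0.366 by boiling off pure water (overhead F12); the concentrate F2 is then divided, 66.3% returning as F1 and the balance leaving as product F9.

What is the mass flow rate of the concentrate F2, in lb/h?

Overall dissolved solids balance (none leaves overhead): dissolved solids in fresh feed = dissolved solids in product, i.e. 1030×0.142 = (1−0.663)·F2·0.366.
F2 = 146.26/(0.366×0.337) = 1185.8 lb/h.

1186 lb/h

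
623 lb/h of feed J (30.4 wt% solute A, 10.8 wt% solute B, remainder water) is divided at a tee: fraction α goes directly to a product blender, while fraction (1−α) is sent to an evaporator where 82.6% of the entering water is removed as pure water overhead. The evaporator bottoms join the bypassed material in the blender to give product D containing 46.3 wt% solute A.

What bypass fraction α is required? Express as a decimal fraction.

All 623×0.304 = 189.39 lb/h of solute A reaches D, so D = 189.39/0.463 = 409.05 lb/h and vapour = 213.95 lb/h.
The evaporator receives (1−α)·623 of feed at 0.588 water and removes 0.826 of that water:
0.826×0.588×(1−α)×623 = 213.95
(1−α) = 213.95/302.58 = 0.7071;  α = 0.2929.

0.293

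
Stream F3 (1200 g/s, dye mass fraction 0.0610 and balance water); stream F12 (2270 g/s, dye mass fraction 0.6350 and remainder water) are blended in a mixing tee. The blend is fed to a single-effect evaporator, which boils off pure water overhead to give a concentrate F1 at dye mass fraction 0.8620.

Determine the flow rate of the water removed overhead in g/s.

1713 g/s

dye entering = 1200×0.061 + 2270×0.635 = 1514.7 g/s.
All dye reports to F1, so F1 = 1514.7/0.862 = 1757.1 g/s.
Total feed = 3470 g/s; overhead = 3470 − 1757.1 = 1712.9 g/s.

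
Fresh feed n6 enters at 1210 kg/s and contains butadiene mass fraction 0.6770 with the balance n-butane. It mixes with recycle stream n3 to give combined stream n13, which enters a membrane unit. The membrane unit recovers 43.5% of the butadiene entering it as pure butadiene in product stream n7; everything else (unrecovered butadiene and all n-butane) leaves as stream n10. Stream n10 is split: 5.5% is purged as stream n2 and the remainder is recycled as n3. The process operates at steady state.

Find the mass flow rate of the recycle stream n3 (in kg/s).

7654 kg/s

n-butane enters only via n6 and leaves only via the purge: 1210×0.323 = 0.055×(n-butane in n10), and the membrane unit passes all n-butane, so n-butane in n13 = n-butane in n10 = 7106 kg/s.
butadiene in n13: m_A = 1210×0.677 + (1−0.055)·(1−0.435)·m_A, so m_A = 819.17/0.4661 = 1757.6 kg/s.
n10 = (1−0.435)×1757.6 + 7106 = 8099 kg/s.
Recycle n3 = (1−0.055)×8099 = 7653.6 kg/s.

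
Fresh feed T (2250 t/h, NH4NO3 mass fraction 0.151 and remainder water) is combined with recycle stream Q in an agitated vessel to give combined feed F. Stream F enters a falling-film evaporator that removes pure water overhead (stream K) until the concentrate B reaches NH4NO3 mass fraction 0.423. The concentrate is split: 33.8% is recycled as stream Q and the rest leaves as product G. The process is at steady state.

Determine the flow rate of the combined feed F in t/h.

Overall NH4NO3 balance (none leaves overhead): NH4NO3 in fresh feed = NH4NO3 in product, i.e. 2250×0.151 = (1−0.338)·B·0.423.
B = 339.75/(0.423×0.662) = 1213.3 t/h.
Recycle Q = 0.338×1213.3 = 410.09 t/h.
Combined feed F = 2250 + 410.09 = 2660.1 t/h.

2660 t/h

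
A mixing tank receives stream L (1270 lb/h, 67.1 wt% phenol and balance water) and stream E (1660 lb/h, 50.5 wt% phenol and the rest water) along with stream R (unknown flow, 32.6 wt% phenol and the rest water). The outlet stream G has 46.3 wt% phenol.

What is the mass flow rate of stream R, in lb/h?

Let R be the unknown flow. Total out = 2930 + R.
phenol balance: 1690.5 + 0.326·R = 0.463·(2930 + R)
(0.326 − 0.463)·R = 0.463×2930 − 1690.5 = -333.88
R = -333.88 / -0.137 = 2437.1 lb/h

2437 lb/h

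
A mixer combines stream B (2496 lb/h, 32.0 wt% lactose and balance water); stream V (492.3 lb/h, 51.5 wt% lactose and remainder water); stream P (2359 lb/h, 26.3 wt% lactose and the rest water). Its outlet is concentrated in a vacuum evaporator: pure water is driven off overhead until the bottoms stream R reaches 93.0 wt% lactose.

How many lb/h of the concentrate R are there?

1799 lb/h

lactose entering = 2496×0.320 + 492.3×0.515 + 2359×0.263 = 1672.7 lb/h.
All lactose reports to R, so R = 1672.7/0.930 = 1798.6 lb/h.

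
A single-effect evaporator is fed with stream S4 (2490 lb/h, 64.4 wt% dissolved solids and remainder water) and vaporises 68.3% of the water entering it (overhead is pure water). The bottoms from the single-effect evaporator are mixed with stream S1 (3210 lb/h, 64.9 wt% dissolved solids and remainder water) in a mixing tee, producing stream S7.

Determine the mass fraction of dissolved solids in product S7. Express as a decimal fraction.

Vapour removed = 0.683×0.356×2490 = 605.44 lb/h; concentrate = 1884.6 lb/h.
dissolved solids reaching the mixer = 1603.6 (from concentrate) + 3210×0.649 = 3686.8 lb/h.
Product flow = 1884.6 + 3210 = 5094.6 lb/h; dissolved solids fraction = 0.724.

0.724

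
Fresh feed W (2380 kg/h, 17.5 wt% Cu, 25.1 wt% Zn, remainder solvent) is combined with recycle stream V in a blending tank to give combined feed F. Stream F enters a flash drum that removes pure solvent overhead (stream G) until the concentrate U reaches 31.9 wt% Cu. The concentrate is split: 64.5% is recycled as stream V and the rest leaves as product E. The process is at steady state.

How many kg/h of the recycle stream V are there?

Overall Cu balance (none leaves overhead): Cu in fresh feed = Cu in product, i.e. 2380×0.175 = (1−0.645)·U·0.319.
U = 416.5/(0.319×0.355) = 3677.9 kg/h.
Recycle V = 0.645×3677.9 = 2372.2 kg/h.

2372 kg/h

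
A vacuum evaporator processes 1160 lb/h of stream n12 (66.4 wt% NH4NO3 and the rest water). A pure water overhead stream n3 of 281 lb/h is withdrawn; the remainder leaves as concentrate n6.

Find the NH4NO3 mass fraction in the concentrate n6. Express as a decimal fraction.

0.8763

NH4NO3 is not removed: 1160×0.664 = 770.24 lb/h of NH4NO3 enters n6.
Concentrate = 1160 − 281 = 879 lb/h.
Mass fraction = 770.24/879 = 0.8763.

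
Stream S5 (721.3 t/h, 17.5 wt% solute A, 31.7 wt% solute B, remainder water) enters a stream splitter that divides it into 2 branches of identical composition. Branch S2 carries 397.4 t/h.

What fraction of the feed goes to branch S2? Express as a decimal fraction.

0.551

Fraction to S2 = 397.4/721.3 = 0.5509.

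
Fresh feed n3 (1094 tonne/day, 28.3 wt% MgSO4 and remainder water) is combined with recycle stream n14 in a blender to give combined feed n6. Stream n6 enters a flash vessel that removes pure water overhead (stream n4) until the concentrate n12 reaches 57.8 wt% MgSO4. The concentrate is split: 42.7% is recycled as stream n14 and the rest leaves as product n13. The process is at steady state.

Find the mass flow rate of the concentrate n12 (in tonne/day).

Overall MgSO4 balance (none leaves overhead): MgSO4 in fresh feed = MgSO4 in product, i.e. 1094×0.283 = (1−0.427)·n12·0.578.
n12 = 309.6/(0.578×0.573) = 934.81 tonne/day.

934.8 tonne/day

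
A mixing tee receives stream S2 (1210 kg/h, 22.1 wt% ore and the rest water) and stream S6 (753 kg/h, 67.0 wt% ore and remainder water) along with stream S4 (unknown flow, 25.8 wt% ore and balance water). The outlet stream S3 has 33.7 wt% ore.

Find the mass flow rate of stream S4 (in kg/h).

1397 kg/h

Let S4 be the unknown flow. Total out = 1963 + S4.
ore balance: 771.92 + 0.258·S4 = 0.337·(1963 + S4)
(0.258 − 0.337)·S4 = 0.337×1963 − 771.92 = -110.39
S4 = -110.39 / -0.079 = 1397.3 kg/h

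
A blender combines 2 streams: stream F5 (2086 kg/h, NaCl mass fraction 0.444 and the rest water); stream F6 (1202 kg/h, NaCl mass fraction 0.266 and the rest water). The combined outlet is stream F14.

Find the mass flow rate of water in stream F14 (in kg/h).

2042 kg/h

water out = water in = 2086×0.556 + 1202×0.734 = 2042.1 kg/h.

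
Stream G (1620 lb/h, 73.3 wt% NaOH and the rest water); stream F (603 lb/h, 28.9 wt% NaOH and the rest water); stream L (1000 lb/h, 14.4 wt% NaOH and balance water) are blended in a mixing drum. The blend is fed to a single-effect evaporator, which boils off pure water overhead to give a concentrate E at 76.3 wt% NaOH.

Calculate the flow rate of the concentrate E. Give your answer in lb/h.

NaOH entering = 1620×0.733 + 603×0.289 + 1000×0.144 = 1505.7 lb/h.
All NaOH reports to E, so E = 1505.7/0.763 = 1973.4 lb/h.

1973 lb/h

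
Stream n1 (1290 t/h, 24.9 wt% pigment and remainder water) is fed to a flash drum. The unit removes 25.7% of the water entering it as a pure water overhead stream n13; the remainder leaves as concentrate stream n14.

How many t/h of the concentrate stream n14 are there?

water entering = 1290×0.751 = 968.79 t/h; overhead removed = 0.257×968.79 = 248.98 t/h.
Concentrate = 1290 − 248.98 = 1041 t/h.

1041 t/h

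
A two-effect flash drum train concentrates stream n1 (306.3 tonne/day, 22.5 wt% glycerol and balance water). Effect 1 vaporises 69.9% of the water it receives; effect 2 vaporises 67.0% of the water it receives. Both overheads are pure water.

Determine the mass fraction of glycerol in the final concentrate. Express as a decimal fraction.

water in feed = 306.3×0.775 = 237.38 tonne/day.
After stage 1: water left = (1−0.699)×237.38 = 71.452; stream total = 140.37 tonne/day.
After stage 2: water left = (1−0.670)×71.452 = 23.579; final concentrate = 92.497 tonne/day.
glycerol fraction = 68.918/92.497 = 0.7451.

0.7451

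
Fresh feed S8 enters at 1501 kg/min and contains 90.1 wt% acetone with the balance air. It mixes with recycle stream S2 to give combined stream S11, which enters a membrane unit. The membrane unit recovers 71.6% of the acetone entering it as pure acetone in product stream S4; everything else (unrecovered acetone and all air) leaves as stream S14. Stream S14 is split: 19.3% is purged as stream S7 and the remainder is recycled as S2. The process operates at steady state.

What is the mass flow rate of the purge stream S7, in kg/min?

244.8 kg/min

air enters only via S8 and leaves only via the purge: 1501×0.099 = 0.193×(air in S14), and the membrane unit passes all air, so air in S11 = air in S14 = 769.94 kg/min.
acetone in S11: m_A = 1501×0.901 + (1−0.193)·(1−0.716)·m_A, so m_A = 1352.4/0.7708 = 1754.5 kg/min.
S14 = (1−0.716)×1754.5 + 769.94 = 1268.2 kg/min.
Purge S7 = 0.193×1268.2 = 244.77 kg/min.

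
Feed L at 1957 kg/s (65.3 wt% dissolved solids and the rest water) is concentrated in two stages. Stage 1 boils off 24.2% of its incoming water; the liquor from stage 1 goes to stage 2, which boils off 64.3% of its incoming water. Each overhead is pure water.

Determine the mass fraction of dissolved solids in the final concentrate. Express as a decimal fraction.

0.874

water in feed = 1957×0.347 = 679.08 kg/s.
After stage 1: water left = (1−0.242)×679.08 = 514.74; stream total = 1792.7 kg/s.
After stage 2: water left = (1−0.643)×514.74 = 183.76; final concentrate = 1461.7 kg/s.
dissolved solids fraction = 1277.9/1461.7 = 0.874.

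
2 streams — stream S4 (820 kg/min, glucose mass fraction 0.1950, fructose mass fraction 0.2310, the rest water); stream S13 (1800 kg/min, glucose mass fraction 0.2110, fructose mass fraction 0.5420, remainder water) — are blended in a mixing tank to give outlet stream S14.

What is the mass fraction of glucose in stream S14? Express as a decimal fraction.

Total flow out = 820 + 1800 = 2620 kg/min.
glucose in = 820×0.195 + 1800×0.211 = 539.7 kg/min.
glucose mass fraction in S14 = 539.7/2620 = 0.2060.

0.2060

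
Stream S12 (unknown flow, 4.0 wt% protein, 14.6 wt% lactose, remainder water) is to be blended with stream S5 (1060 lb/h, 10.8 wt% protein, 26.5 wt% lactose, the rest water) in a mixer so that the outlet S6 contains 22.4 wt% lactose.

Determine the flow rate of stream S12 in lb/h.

557.2 lb/h

Let S12 be the unknown flow. Total out = 1060 + S12.
lactose balance: 280.9 + 0.146·S12 = 0.224·(1060 + S12)
(0.146 − 0.224)·S12 = 0.224×1060 − 280.9 = -43.46
S12 = -43.46 / -0.078 = 557.18 lb/h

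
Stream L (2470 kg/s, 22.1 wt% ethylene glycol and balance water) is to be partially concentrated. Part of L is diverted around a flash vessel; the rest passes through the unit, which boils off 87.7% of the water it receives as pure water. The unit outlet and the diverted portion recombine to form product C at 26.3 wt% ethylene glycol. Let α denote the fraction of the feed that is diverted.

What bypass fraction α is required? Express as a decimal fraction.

All 2470×0.221 = 545.87 kg/s of ethylene glycol reaches C, so C = 545.87/0.263 = 2075.6 kg/s and vapour = 394.45 kg/s.
The evaporator receives (1−α)·2470 of feed at 0.779 water and removes 0.877 of that water:
0.877×0.779×(1−α)×2470 = 394.45
(1−α) = 394.45/1687.5 = 0.2338;  α = 0.7662.

0.766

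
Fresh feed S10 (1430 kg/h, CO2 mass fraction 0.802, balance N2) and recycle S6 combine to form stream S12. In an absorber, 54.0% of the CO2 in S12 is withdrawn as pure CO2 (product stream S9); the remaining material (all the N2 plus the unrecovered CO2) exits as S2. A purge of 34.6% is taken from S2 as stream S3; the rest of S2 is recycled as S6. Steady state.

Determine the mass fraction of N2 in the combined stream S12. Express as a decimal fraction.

N2 enters only via S10 and leaves only via the purge: 1430×0.198 = 0.346×(N2 in S2), and the absorber passes all N2, so N2 in S12 = N2 in S2 = 818.32 kg/h.
CO2 in S12: m_A = 1430×0.802 + (1−0.346)·(1−0.540)·m_A, so m_A = 1146.9/0.6992 = 1640.3 kg/h.
S12 = 1640.3 + 818.32 = 2458.7 kg/h.
N2 fraction in S12 = 818.32/2458.7 = 0.333.

0.333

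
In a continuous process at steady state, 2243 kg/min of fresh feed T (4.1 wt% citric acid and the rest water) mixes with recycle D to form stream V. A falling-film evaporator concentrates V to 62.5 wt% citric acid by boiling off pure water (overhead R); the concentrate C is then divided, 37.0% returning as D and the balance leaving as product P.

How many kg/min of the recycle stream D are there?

Overall citric acid balance (none leaves overhead): citric acid in fresh feed = citric acid in product, i.e. 2243×0.041 = (1−0.370)·C·0.625.
C = 91.963/(0.625×0.630) = 233.56 kg/min.
Recycle D = 0.370×233.56 = 86.416 kg/min.

86.42 kg/min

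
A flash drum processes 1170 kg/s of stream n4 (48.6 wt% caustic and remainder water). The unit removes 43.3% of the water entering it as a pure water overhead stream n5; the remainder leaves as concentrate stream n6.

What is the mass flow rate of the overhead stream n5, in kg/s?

water entering = 1170×0.514 = 601.38 kg/s; overhead removed = 0.433×601.38 = 260.4 kg/s.

260.4 kg/s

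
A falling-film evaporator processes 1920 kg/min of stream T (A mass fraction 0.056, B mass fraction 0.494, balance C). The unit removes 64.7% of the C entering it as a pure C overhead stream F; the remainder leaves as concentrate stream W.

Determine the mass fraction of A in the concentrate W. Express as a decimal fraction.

A is not removed: 1920×0.056 = 107.52 kg/min of A enters W.
C entering = 1920×0.450 = 864 kg/min; overhead removed = 0.647×864 = 559.01 kg/min.
Concentrate = 1920 − 559.01 = 1361 kg/min.
Mass fraction = 107.52/1361 = 0.079.

0.079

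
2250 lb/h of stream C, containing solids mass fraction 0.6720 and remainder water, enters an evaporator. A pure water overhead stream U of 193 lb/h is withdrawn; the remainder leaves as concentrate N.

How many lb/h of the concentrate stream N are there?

2057 lb/h

Concentrate = 2250 − 193 = 2057 lb/h.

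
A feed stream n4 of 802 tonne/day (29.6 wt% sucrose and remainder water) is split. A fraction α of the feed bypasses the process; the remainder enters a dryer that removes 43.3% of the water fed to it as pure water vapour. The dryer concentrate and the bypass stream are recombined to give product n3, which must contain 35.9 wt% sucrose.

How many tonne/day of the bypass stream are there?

340.3 tonne/day

All 802×0.296 = 237.39 tonne/day of sucrose reaches n3, so n3 = 237.39/0.359 = 661.26 tonne/day and vapour = 140.74 tonne/day.
The evaporator receives (1−α)·802 of feed at 0.704 water and removes 0.433 of that water:
0.433×0.704×(1−α)×802 = 140.74
(1−α) = 140.74/244.48 = 0.5757;  α = 0.4243.
Bypass flow = 0.4243×802 = 340.3 tonne/day.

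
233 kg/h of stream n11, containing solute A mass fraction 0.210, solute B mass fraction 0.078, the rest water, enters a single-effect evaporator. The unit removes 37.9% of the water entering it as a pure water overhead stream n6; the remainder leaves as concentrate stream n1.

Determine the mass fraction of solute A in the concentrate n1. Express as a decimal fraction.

0.288

solute A is not removed: 233×0.210 = 48.93 kg/h of solute A enters n1.
water entering = 233×0.712 = 165.9 kg/h; overhead removed = 0.379×165.9 = 62.875 kg/h.
Concentrate = 233 − 62.875 = 170.13 kg/h.
Mass fraction = 48.93/170.13 = 0.288.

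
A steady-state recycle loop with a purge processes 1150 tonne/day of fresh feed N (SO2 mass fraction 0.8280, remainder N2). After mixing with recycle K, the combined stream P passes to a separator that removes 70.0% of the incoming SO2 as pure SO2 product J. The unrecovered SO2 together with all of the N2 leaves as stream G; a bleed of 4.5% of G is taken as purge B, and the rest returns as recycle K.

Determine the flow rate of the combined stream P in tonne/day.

N2 enters only via N and leaves only via the purge: 1150×0.172 = 0.045×(N2 in G), and the separator passes all N2, so N2 in P = N2 in G = 4395.6 tonne/day.
SO2 in P: m_A = 1150×0.828 + (1−0.045)·(1−0.700)·m_A, so m_A = 952.2/0.7135 = 1334.5 tonne/day.
P = 1334.5 + 4395.6 = 5730.1 tonne/day.

5730 tonne/day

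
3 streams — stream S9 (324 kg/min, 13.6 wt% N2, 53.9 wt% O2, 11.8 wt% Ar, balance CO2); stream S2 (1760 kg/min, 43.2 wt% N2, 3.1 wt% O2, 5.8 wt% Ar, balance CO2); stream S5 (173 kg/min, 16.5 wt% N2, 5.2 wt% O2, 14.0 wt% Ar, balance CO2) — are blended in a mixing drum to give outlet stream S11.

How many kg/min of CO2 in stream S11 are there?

CO2 out = CO2 in = 324×0.207 + 1760×0.479 + 173×0.643 = 1021.3 kg/min.

1021 kg/min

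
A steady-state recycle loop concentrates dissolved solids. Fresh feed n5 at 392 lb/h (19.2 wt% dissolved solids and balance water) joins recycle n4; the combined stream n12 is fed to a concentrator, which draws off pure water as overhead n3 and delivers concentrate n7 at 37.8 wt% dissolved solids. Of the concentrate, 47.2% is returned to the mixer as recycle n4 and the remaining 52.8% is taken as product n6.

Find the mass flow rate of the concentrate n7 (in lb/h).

377.1 lb/h

Overall dissolved solids balance (none leaves overhead): dissolved solids in fresh feed = dissolved solids in product, i.e. 392×0.192 = (1−0.472)·n7·0.378.
n7 = 75.264/(0.378×0.528) = 377.1 lb/h.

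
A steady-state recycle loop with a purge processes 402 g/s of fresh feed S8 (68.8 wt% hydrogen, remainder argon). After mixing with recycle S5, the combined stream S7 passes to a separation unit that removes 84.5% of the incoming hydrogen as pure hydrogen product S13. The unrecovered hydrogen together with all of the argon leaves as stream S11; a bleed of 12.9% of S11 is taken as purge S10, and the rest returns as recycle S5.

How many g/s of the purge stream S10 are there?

argon enters only via S8 and leaves only via the purge: 402×0.312 = 0.129×(argon in S11), and the separation unit passes all argon, so argon in S7 = argon in S11 = 972.28 g/s.
hydrogen in S7: m_A = 402×0.688 + (1−0.129)·(1−0.845)·m_A, so m_A = 276.58/0.8650 = 319.74 g/s.
S11 = (1−0.845)×319.74 + 972.28 = 1021.8 g/s.
Purge S10 = 0.129×1021.8 = 131.82 g/s.

131.8 g/s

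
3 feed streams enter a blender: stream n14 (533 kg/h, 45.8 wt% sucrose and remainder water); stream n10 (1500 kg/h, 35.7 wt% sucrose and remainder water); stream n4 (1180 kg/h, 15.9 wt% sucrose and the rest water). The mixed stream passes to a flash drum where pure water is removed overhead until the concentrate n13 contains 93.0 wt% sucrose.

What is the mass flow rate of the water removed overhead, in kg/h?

2173 kg/h

sucrose entering = 533×0.458 + 1500×0.357 + 1180×0.159 = 967.23 kg/h.
All sucrose reports to n13, so n13 = 967.23/0.930 = 1040 kg/h.
Total feed = 3213 kg/h; overhead = 3213 − 1040 = 2173 kg/h.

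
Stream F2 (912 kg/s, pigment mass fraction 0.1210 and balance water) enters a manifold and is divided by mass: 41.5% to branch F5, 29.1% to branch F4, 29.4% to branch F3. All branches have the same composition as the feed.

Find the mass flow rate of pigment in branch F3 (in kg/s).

32.44 kg/s

Branch F3 total = 0.294×912 = 268.13 kg/s.
pigment in F3 = 0.121×268.13 = 32.443 kg/s.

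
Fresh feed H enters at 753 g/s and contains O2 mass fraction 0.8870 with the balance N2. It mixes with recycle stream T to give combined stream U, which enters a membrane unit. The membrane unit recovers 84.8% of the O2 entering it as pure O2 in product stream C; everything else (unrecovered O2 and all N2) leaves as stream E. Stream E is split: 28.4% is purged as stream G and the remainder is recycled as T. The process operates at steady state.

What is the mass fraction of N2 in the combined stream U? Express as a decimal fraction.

N2 enters only via H and leaves only via the purge: 753×0.113 = 0.284×(N2 in E), and the membrane unit passes all N2, so N2 in U = N2 in E = 299.61 g/s.
O2 in U: m_A = 753×0.887 + (1−0.284)·(1−0.848)·m_A, so m_A = 667.91/0.8912 = 749.48 g/s.
U = 749.48 + 299.61 = 1049.1 g/s.
N2 fraction in U = 299.61/1049.1 = 0.2856.

0.2856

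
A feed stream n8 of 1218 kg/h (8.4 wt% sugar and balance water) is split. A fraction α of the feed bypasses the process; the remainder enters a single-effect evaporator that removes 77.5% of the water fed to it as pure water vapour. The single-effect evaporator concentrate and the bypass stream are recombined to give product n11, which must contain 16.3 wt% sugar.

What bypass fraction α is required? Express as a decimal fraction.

0.317

All 1218×0.084 = 102.31 kg/h of sugar reaches n11, so n11 = 102.31/0.163 = 627.68 kg/h and vapour = 590.32 kg/h.
The evaporator receives (1−α)·1218 of feed at 0.916 water and removes 0.775 of that water:
0.775×0.916×(1−α)×1218 = 590.32
(1−α) = 590.32/864.66 = 0.6827;  α = 0.3173.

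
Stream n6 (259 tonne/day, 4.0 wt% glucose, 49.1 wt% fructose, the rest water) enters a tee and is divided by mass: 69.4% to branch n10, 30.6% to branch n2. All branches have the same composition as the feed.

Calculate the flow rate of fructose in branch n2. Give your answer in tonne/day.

38.91 tonne/day

Branch n2 total = 0.306×259 = 79.254 tonne/day.
fructose in n2 = 0.491×79.254 = 38.914 tonne/day.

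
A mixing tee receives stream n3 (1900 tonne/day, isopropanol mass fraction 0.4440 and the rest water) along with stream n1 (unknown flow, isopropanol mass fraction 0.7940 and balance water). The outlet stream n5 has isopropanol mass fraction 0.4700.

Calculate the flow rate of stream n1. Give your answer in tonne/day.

152.5 tonne/day

Let n1 be the unknown flow. Total out = 1900 + n1.
isopropanol balance: 843.6 + 0.794·n1 = 0.470·(1900 + n1)
(0.794 − 0.470)·n1 = 0.470×1900 − 843.6 = 49.4
n1 = 49.4 / 0.324 = 152.47 tonne/day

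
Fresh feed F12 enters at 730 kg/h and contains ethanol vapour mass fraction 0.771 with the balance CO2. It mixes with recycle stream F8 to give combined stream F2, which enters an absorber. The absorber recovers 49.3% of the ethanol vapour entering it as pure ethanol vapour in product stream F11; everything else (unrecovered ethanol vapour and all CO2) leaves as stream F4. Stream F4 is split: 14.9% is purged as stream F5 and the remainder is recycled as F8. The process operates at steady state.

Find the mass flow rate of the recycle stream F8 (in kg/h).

1382 kg/h

CO2 enters only via F12 and leaves only via the purge: 730×0.229 = 0.149×(CO2 in F4), and the absorber passes all CO2, so CO2 in F2 = CO2 in F4 = 1121.9 kg/h.
ethanol vapour in F2: m_A = 730×0.771 + (1−0.149)·(1−0.493)·m_A, so m_A = 562.83/0.5685 = 989.95 kg/h.
F4 = (1−0.493)×989.95 + 1121.9 = 1623.9 kg/h.
Recycle F8 = (1−0.149)×1623.9 = 1381.9 kg/h.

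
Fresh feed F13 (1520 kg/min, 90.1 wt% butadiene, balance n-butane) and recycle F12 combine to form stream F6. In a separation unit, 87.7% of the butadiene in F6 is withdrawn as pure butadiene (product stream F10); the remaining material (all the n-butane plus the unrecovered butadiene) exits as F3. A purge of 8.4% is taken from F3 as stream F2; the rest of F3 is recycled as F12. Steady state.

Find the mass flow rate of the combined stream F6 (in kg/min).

n-butane enters only via F13 and leaves only via the purge: 1520×0.099 = 0.084×(n-butane in F3), and the separation unit passes all n-butane, so n-butane in F6 = n-butane in F3 = 1791.4 kg/min.
butadiene in F6: m_A = 1520×0.901 + (1−0.084)·(1−0.877)·m_A, so m_A = 1369.5/0.8873 = 1543.4 kg/min.
F6 = 1543.4 + 1791.4 = 3334.8 kg/min.

3335 kg/min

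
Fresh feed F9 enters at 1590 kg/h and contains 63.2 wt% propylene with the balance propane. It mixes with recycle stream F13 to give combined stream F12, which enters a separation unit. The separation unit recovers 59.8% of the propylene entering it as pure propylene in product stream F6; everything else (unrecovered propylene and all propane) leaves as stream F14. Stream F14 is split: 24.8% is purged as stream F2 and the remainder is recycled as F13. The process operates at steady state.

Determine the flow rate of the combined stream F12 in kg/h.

propane enters only via F9 and leaves only via the purge: 1590×0.368 = 0.248×(propane in F14), and the separation unit passes all propane, so propane in F12 = propane in F14 = 2359.4 kg/h.
propylene in F12: m_A = 1590×0.632 + (1−0.248)·(1−0.598)·m_A, so m_A = 1004.9/0.6977 = 1440.3 kg/h.
F12 = 1440.3 + 2359.4 = 3799.6 kg/h.

3800 kg/h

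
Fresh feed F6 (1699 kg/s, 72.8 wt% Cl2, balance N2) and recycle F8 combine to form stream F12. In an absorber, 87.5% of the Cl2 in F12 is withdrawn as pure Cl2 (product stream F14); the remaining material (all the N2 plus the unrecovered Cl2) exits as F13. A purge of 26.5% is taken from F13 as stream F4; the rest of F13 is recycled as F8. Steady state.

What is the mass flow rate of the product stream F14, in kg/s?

1192 kg/s

Cl2 in F12: m_A = 1699×0.728 + (1−0.265)·(1−0.875)·m_A, so m_A = 1236.9/0.9081 = 1362 kg/s.
Product F14 = 0.875×1362 = 1191.8 kg/s.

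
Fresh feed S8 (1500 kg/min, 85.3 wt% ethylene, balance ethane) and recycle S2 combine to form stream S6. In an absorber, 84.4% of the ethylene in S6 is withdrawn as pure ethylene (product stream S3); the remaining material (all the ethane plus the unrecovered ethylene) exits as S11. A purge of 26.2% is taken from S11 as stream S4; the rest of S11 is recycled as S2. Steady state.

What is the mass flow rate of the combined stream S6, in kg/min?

ethane enters only via S8 and leaves only via the purge: 1500×0.147 = 0.262×(ethane in S11), and the absorber passes all ethane, so ethane in S6 = ethane in S11 = 841.6 kg/min.
ethylene in S6: m_A = 1500×0.853 + (1−0.262)·(1−0.844)·m_A, so m_A = 1279.5/0.8849 = 1446 kg/min.
S6 = 1446 + 841.6 = 2287.6 kg/min.

2288 kg/min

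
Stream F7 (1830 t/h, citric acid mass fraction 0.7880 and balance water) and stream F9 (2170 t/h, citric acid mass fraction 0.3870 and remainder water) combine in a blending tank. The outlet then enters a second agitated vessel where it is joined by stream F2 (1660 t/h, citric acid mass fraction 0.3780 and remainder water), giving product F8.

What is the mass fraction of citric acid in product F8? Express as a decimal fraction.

Overall, product flow = 5660 t/h.
citric acid in = 1830×0.788 + 2170×0.387 + 1660×0.378 = 2909.3 t/h.
citric acid fraction in F8 = 0.5140.

0.5140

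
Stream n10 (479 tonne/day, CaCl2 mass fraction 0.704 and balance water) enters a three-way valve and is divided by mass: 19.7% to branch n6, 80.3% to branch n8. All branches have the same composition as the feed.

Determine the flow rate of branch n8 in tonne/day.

Branch n8 flow = 0.803×479 = 384.64 tonne/day.

384.6 tonne/day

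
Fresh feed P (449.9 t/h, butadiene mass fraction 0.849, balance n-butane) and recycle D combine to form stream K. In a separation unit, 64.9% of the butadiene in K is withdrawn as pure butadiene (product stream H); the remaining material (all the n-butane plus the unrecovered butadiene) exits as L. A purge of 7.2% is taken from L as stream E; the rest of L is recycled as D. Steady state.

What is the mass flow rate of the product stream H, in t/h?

butadiene in K: m_A = 449.9×0.849 + (1−0.072)·(1−0.649)·m_A, so m_A = 381.97/0.6743 = 566.49 t/h.
Product H = 0.649×566.49 = 367.65 t/h.

367.6 t/h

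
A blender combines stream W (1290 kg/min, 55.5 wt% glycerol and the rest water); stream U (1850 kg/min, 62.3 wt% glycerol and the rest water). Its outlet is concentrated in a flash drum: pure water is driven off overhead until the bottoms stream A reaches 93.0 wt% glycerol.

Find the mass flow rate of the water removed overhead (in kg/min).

1131 kg/min

glycerol entering = 1290×0.555 + 1850×0.623 = 1868.5 kg/min.
All glycerol reports to A, so A = 1868.5/0.930 = 2009.1 kg/min.
Total feed = 3140 kg/min; overhead = 3140 − 2009.1 = 1130.9 kg/min.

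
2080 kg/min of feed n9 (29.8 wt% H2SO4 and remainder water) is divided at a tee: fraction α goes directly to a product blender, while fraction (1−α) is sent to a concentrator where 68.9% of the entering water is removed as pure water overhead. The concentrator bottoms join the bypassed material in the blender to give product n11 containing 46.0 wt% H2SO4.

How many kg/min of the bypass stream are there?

All 2080×0.298 = 619.84 kg/min of H2SO4 reaches n11, so n11 = 619.84/0.460 = 1347.5 kg/min and vapour = 732.52 kg/min.
The evaporator receives (1−α)·2080 of feed at 0.702 water and removes 0.689 of that water:
0.689×0.702×(1−α)×2080 = 732.52
(1−α) = 732.52/1006.1 = 0.7281;  α = 0.2719.
Bypass flow = 0.2719×2080 = 565.52 kg/min.

565.5 kg/min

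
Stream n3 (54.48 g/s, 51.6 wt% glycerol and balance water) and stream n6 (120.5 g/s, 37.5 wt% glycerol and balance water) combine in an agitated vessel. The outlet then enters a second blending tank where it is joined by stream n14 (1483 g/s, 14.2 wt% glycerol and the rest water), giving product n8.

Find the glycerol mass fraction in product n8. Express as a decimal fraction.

Overall, product flow = 1658 g/s.
glycerol in = 54.48×0.516 + 120.5×0.375 + 1483×0.142 = 283.89 g/s.
glycerol fraction in n8 = 0.171.

0.171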